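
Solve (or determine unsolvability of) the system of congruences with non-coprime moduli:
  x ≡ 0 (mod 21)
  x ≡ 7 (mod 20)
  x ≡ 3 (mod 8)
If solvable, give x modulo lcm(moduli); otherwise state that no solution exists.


Moduli 21, 20, 8 are not pairwise coprime, so CRT works modulo lcm(m_i) when all pairwise compatibility conditions hold.
Pairwise compatibility: gcd(m_i, m_j) must divide a_i - a_j for every pair.
Merge one congruence at a time:
  Start: x ≡ 0 (mod 21).
  Combine with x ≡ 7 (mod 20): gcd(21, 20) = 1; 7 - 0 = 7, which IS divisible by 1, so compatible.
    Write x = 0 + 21·t and substitute into x ≡ 7 (mod 20): 21·t ≡ 7 − 0 = 7 (mod 20).
    Reduce coefficients mod 20: 1·t ≡ 7 (mod 20).
    So t ≡ 7 (mod 20).
    Then x = 0 + 21·7 = 147, valid modulo lcm(21, 20) = 420: x ≡ 147 (mod 420).
  Combine with x ≡ 3 (mod 8): gcd(420, 8) = 4; 3 - 147 = -144, which IS divisible by 4, so compatible.
    Write x = 147 + 420·t and substitute into x ≡ 3 (mod 8): 420·t ≡ 3 − 147 = -144 (mod 8).
    Divide the congruence (and modulus) by g = 4: 105·t ≡ -36 (mod 2).
    Reduce coefficients mod 2: 1·t ≡ 0 (mod 2).
    So t ≡ 0 (mod 2).
    Then x = 147 + 420·0 = 147, valid modulo lcm(420, 8) = 840: x ≡ 147 (mod 840).
Verify: 147 mod 21 = 0, 147 mod 20 = 7, 147 mod 8 = 3.

x ≡ 147 (mod 840).


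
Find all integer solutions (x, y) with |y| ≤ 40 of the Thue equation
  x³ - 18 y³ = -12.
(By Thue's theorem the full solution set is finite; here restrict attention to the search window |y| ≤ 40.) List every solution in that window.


The equation is x³ - 18y³ = -12. For fixed y, x³ = 18·y³ − 12, so a solution requires the RHS to be a perfect cube.
Strategy: iterate y from -40 to 40, compute RHS = 18·y³ − 12, and check whether it is a (positive or negative) perfect cube.
Check small values of y:
  y = 0: RHS = -12 is not a perfect cube.
  y = 1: RHS = 6 is not a perfect cube.
  y = -1: RHS = -30 is not a perfect cube.
  y = 2: RHS = 132 is not a perfect cube.
  y = -2: RHS = -156 is not a perfect cube.
  y = 3: RHS = 474 is not a perfect cube.
  y = -3: RHS = -498 is not a perfect cube.
Continuing the search up to |y| = 40 finds no solutions either.
No (x, y) in the scanned range satisfies the equation.

No integer solutions with |y| ≤ 40.


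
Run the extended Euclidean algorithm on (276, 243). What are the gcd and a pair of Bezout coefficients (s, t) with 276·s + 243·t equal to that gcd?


Euclidean algorithm on (276, 243) — divide until remainder is 0:
  276 = 1 · 243 + 33
  243 = 7 · 33 + 12
  33 = 2 · 12 + 9
  12 = 1 · 9 + 3
  9 = 3 · 3 + 0
gcd(276, 243) = 3.
Track Bezout coefficients alongside the remainders: start with r₀ = 276 = a·1 + b·0 (s = 1, t = 0) and r₁ = 243 = a·0 + b·1 (s = 0, t = 1); each new remainder r_{k+1} = r_{k-1} − q_k·r_k inherits s_{k+1} = s_{k-1} − q_k·s_k, t_{k+1} = t_{k-1} − q_k·t_k, so r_k = a·s_k + b·t_k at every step:
  q = 1: r = 33, s = 1 − 1·0 = 1, t = 0 − 1·1 = -1  (check: 276·1 + 243·(-1) = 33)
  q = 7: r = 12, s = 0 − 7·1 = -7, t = 1 − 7·(-1) = 8  (check: 276·(-7) + 243·8 = 12)
  q = 2: r = 9, s = 1 − 2·(-7) = 15, t = -1 − 2·8 = -17  (check: 276·15 + 243·(-17) = 9)
  q = 1: r = 3, s = -7 − 1·15 = -22, t = 8 − 1·(-17) = 25  (check: 276·(-22) + 243·25 = 3)
The row with r = 3 (the gcd) gives the Bezout coefficients s = -22, t = 25.
Result: 276 · (-22) + 243 · (25) = 3.

gcd(276, 243) = 3; s = -22, t = 25 (check: 276·(-22) + 243·25 = 3).


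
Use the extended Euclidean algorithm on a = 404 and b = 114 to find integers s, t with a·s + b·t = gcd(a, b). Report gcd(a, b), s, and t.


Euclidean algorithm on (404, 114) — divide until remainder is 0:
  404 = 3 · 114 + 62
  114 = 1 · 62 + 52
  62 = 1 · 52 + 10
  52 = 5 · 10 + 2
  10 = 5 · 2 + 0
gcd(404, 114) = 2.
Track Bezout coefficients alongside the remainders: start with r₀ = 404 = a·1 + b·0 (s = 1, t = 0) and r₁ = 114 = a·0 + b·1 (s = 0, t = 1); each new remainder r_{k+1} = r_{k-1} − q_k·r_k inherits s_{k+1} = s_{k-1} − q_k·s_k, t_{k+1} = t_{k-1} − q_k·t_k, so r_k = a·s_k + b·t_k at every step:
  q = 3: r = 62, s = 1 − 3·0 = 1, t = 0 − 3·1 = -3  (check: 404·1 + 114·(-3) = 62)
  q = 1: r = 52, s = 0 − 1·1 = -1, t = 1 − 1·(-3) = 4  (check: 404·(-1) + 114·4 = 52)
  q = 1: r = 10, s = 1 − 1·(-1) = 2, t = -3 − 1·4 = -7  (check: 404·2 + 114·(-7) = 10)
  q = 5: r = 2, s = -1 − 5·2 = -11, t = 4 − 5·(-7) = 39  (check: 404·(-11) + 114·39 = 2)
The row with r = 2 (the gcd) gives the Bezout coefficients s = -11, t = 39.
Result: 404 · (-11) + 114 · (39) = 2.

gcd(404, 114) = 2; s = -11, t = 39 (check: 404·(-11) + 114·39 = 2).


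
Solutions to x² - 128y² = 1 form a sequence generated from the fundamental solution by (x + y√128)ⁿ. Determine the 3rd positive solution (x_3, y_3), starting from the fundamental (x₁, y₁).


Step 1: Find the fundamental solution (x₁, y₁) of x² - 128y² = 1.
  Expand √128 as a continued fraction. a₀ = ⌊√128⌋ = 11; iterate m_{k+1} = d_k·a_k − m_k, d_{k+1} = (128 − m_{k+1}²)/d_k, a_{k+1} = ⌊(a₀ + m_{k+1})/d_{k+1}⌋ (starting m₀ = 0, d₀ = 1), with convergents p_k = a_k·p_{k-1} + p_{k-2}, q_k = a_k·q_{k-1} + q_{k-2} (p₋₁ = 1, q₋₁ = 0):
  k = 0: a₀ = 11; p₀/q₀ = 11/1; p₀² − 128·q₀² = 121 − 128 = -7.
  k = 1: m = 11, d = 7, a = ⌊(11 + 11)/7⌋ = 3; p/q = (3·11 + 1)/(3·1 + 0) = 34/3; p² − 128·q² = 1156 − 1152 = 4.
  k = 2: m = 10, d = 4, a = ⌊(11 + 10)/4⌋ = 5; p/q = (5·34 + 11)/(5·3 + 1) = 181/16; p² − 128·q² = 32761 − 32768 = -7.
  k = 3: m = 10, d = 7, a = ⌊(11 + 10)/7⌋ = 3; p/q = (3·181 + 34)/(3·16 + 3) = 577/51; p² − 128·q² = 332929 − 332928 = 1.
  The first convergent with p² − 128·q² = 1 gives the fundamental solution (x₁, y₁) = (577, 51).
Step 2: Apply the recurrence (x_{n+1}, y_{n+1}) = (x₁x_n + 128y₁y_n, x₁y_n + y₁x_n) repeatedly.
  From (x_1, y_1) = (577, 51): x_2 = 577·577 + 128·51·51 = 665857; y_2 = 577·51 + 51·577 = 58854.
  From (x_2, y_2) = (665857, 58854): x_3 = 577·665857 + 128·51·58854 = 768398401; y_3 = 577·58854 + 51·665857 = 67917465.
Step 3: Verify x_3² - 128·y_3² = 590436102659356801 - 590436102659356800 = 1 (should be 1). ✓

(x_1, y_1) = (577, 51); (x_3, y_3) = (768398401, 67917465).


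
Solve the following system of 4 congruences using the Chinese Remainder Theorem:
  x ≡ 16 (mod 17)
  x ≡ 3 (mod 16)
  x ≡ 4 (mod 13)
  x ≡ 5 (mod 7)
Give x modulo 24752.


Product of moduli M = 17 · 16 · 13 · 7 = 24752.
Merge one congruence at a time:
  Start: x ≡ 16 (mod 17).
  Combine with x ≡ 3 (mod 16); new modulus lcm = 272.
    Write x = 16 + 17·t and substitute into x ≡ 3 (mod 16): 17·t ≡ 3 − 16 = -13 (mod 16).
    Reduce coefficients mod 16: 1·t ≡ 3 (mod 16).
    So t ≡ 3 (mod 16).
    Then x = 16 + 17·3 = 67, valid modulo lcm(17, 16) = 272: x ≡ 67 (mod 272).
  Combine with x ≡ 4 (mod 13); new modulus lcm = 3536.
    Write x = 67 + 272·t and substitute into x ≡ 4 (mod 13): 272·t ≡ 4 − 67 = -63 (mod 13).
    Reduce coefficients mod 13: 12·t ≡ 2 (mod 13).
    The inverse of 12 mod 13 is 12 (since 12·12 = 144 = 11·13 + 1), so t ≡ 12·2 = 24 ≡ 11 (mod 13).
    Then x = 67 + 272·11 = 3059, valid modulo lcm(272, 13) = 3536: x ≡ 3059 (mod 3536).
  Combine with x ≡ 5 (mod 7); new modulus lcm = 24752.
    Write x = 3059 + 3536·t and substitute into x ≡ 5 (mod 7): 3536·t ≡ 5 − 3059 = -3054 (mod 7).
    Reduce coefficients mod 7: 1·t ≡ 5 (mod 7).
    So t ≡ 5 (mod 7).
    Then x = 3059 + 3536·5 = 20739, valid modulo lcm(3536, 7) = 24752: x ≡ 20739 (mod 24752).
Verify against each original: 20739 mod 17 = 16, 20739 mod 16 = 3, 20739 mod 13 = 4, 20739 mod 7 = 5.

x ≡ 20739 (mod 24752).


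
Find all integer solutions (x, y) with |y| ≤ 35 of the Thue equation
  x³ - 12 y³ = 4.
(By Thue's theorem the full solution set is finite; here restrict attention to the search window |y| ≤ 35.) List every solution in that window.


The equation is x³ - 12y³ = 4. For fixed y, x³ = 12·y³ + 4, so a solution requires the RHS to be a perfect cube.
Strategy: iterate y from -35 to 35, compute RHS = 12·y³ + 4, and check whether it is a (positive or negative) perfect cube.
Check small values of y:
  y = 0: RHS = 4 is not a perfect cube.
  y = 1: RHS = 16 is not a perfect cube.
  y = -1: RHS = -8 = (-2)³ ⇒ x = -2 works.
  y = 2: RHS = 100 is not a perfect cube.
  y = -2: RHS = -92 is not a perfect cube.
  y = 3: RHS = 328 is not a perfect cube.
  y = -3: RHS = -320 is not a perfect cube.
Continuing the search up to |y| = 35 finds no further solutions beyond those listed.
Collected solutions: (-2, -1).

Solutions (with |y| ≤ 35): (-2, -1).


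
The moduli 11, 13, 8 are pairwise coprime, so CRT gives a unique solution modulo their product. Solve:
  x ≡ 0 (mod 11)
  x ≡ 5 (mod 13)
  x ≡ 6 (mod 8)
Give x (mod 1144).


Moduli 11, 13, 8 are pairwise coprime; by CRT there is a unique solution modulo M = 11 · 13 · 8 = 1144.
Solve pairwise, accumulating the modulus:
  Start with x ≡ 0 (mod 11).
  Combine with x ≡ 5 (mod 13): since gcd(11, 13) = 1, we get a unique residue mod 143.
    Write x = 0 + 11·t and substitute into x ≡ 5 (mod 13): 11·t ≡ 5 − 0 = 5 (mod 13).
    The inverse of 11 mod 13 is 6 (since 11·6 = 66 = 5·13 + 1), so t ≡ 6·5 = 30 ≡ 4 (mod 13).
    Then x = 0 + 11·4 = 44, valid modulo lcm(11, 13) = 143: x ≡ 44 (mod 143).
  Combine with x ≡ 6 (mod 8): since gcd(143, 8) = 1, we get a unique residue mod 1144.
    Write x = 44 + 143·t and substitute into x ≡ 6 (mod 8): 143·t ≡ 6 − 44 = -38 (mod 8).
    Reduce coefficients mod 8: 7·t ≡ 2 (mod 8).
    The inverse of 7 mod 8 is 7 (since 7·7 = 49 = 6·8 + 1), so t ≡ 7·2 = 14 ≡ 6 (mod 8).
    Then x = 44 + 143·6 = 902, valid modulo lcm(143, 8) = 1144: x ≡ 902 (mod 1144).
Verify: 902 mod 11 = 0 ✓, 902 mod 13 = 5 ✓, 902 mod 8 = 6 ✓.

x ≡ 902 (mod 1144).


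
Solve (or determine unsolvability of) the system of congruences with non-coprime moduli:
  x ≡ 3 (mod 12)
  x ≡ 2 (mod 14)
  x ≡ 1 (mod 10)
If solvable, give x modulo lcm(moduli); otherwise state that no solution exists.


Moduli 12, 14, 10 are not pairwise coprime, so CRT works modulo lcm(m_i) when all pairwise compatibility conditions hold.
Pairwise compatibility: gcd(m_i, m_j) must divide a_i - a_j for every pair.
Merge one congruence at a time:
  Start: x ≡ 3 (mod 12).
  Combine with x ≡ 2 (mod 14): gcd(12, 14) = 2, and 2 - 3 = -1 is NOT divisible by 2.
    ⇒ system is inconsistent (no integer solution).

No solution (the system is inconsistent).


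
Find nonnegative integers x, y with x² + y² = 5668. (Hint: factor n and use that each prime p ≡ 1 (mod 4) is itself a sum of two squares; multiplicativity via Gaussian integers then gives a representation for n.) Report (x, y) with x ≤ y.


Step 1: Factor n = 5668 = 2^2 · 13 · 109.
Step 2: Check the mod-4 condition on each prime factor: 2 = 2 (special); 13 ≡ 1 (mod 4), exponent 1; 109 ≡ 1 (mod 4), exponent 1.
All primes ≡ 3 (mod 4) appear to even exponent (or don't appear), so by the two-squares theorem n IS expressible as a sum of two squares.
Step 3: Build a representation. Group n = k² · m with k = 2 and m = 13 · 109 = 1417 (a product of primes ≡ 1 (mod 4)); a representation of m scales to one of n via (k·x)² + (k·y)² = k²(x² + y²). Each prime p ≡ 1 (mod 4) is itself a sum of two squares; find a² by testing p − a² for a perfect square:
  13: 13 − 1² = 12, 13 − 2² = 9 = 3² ⇒ 13 = 2² + 3².
  109: 109 − 1² = 108, 109 − 2² = 105, 109 − 3² = 100 = 10² ⇒ 109 = 3² + 10².
  Combine using the Brahmagupta–Fibonacci identity (a² + b²)(c² + d²) = (ac − bd)² + (ad + bc)² = (ac + bd)² + (ad − bc)²:
  13 · 109 = 1417: from (2² + 3²)(3² + 10²), take (2·3 − 3·10, 2·10 + 3·3) = (6 − 30, 20 + 9) = (-24, 29); dropping signs (only squares matter) gives (24, 29); check 24² + 29² = 576 + 841 = 1417 ✓.
  Scale by k = 2: (2·24, 2·29) = (48, 58).
Step 4: Order so x ≤ y and verify: 48² + 58² = 2304 + 3364 = 5668 = n. ✓

n = 5668 = 48² + 58² (one valid representation with x ≤ y).


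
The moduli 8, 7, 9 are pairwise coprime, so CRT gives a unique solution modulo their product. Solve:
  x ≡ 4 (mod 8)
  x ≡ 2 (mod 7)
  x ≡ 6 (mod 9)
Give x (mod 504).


Moduli 8, 7, 9 are pairwise coprime; by CRT there is a unique solution modulo M = 8 · 7 · 9 = 504.
Solve pairwise, accumulating the modulus:
  Start with x ≡ 4 (mod 8).
  Combine with x ≡ 2 (mod 7): since gcd(8, 7) = 1, we get a unique residue mod 56.
    Write x = 4 + 8·t and substitute into x ≡ 2 (mod 7): 8·t ≡ 2 − 4 = -2 (mod 7).
    Reduce coefficients mod 7: 1·t ≡ 5 (mod 7).
    So t ≡ 5 (mod 7).
    Then x = 4 + 8·5 = 44, valid modulo lcm(8, 7) = 56: x ≡ 44 (mod 56).
  Combine with x ≡ 6 (mod 9): since gcd(56, 9) = 1, we get a unique residue mod 504.
    Write x = 44 + 56·t and substitute into x ≡ 6 (mod 9): 56·t ≡ 6 − 44 = -38 (mod 9).
    Reduce coefficients mod 9: 2·t ≡ 7 (mod 9).
    The inverse of 2 mod 9 is 5 (since 2·5 = 10 = 1·9 + 1), so t ≡ 5·7 = 35 ≡ 8 (mod 9).
    Then x = 44 + 56·8 = 492, valid modulo lcm(56, 9) = 504: x ≡ 492 (mod 504).
Verify: 492 mod 8 = 4 ✓, 492 mod 7 = 2 ✓, 492 mod 9 = 6 ✓.

x ≡ 492 (mod 504).


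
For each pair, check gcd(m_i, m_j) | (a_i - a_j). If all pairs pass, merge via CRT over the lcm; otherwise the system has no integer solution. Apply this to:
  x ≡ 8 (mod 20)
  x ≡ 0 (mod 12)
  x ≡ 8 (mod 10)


Moduli 20, 12, 10 are not pairwise coprime, so CRT works modulo lcm(m_i) when all pairwise compatibility conditions hold.
Pairwise compatibility: gcd(m_i, m_j) must divide a_i - a_j for every pair.
Merge one congruence at a time:
  Start: x ≡ 8 (mod 20).
  Combine with x ≡ 0 (mod 12): gcd(20, 12) = 4; 0 - 8 = -8, which IS divisible by 4, so compatible.
    Write x = 8 + 20·t and substitute into x ≡ 0 (mod 12): 20·t ≡ 0 − 8 = -8 (mod 12).
    Divide the congruence (and modulus) by g = 4: 5·t ≡ -2 (mod 3).
    Reduce coefficients mod 3: 2·t ≡ 1 (mod 3).
    The inverse of 2 mod 3 is 2 (since 2·2 = 4 = 1·3 + 1), so t ≡ 2·1 = 2 ≡ 2 (mod 3).
    Then x = 8 + 20·2 = 48, valid modulo lcm(20, 12) = 60: x ≡ 48 (mod 60).
  Combine with x ≡ 8 (mod 10): gcd(60, 10) = 10; 8 - 48 = -40, which IS divisible by 10, so compatible.
    Write x = 48 + 60·t and substitute into x ≡ 8 (mod 10): 60·t ≡ 8 − 48 = -40 (mod 10).
    Divide the congruence (and modulus) by g = 10: 6·t ≡ -4 (mod 1).
    Modulo 1 every t works; take t = 0.
    Then x = 48 + 60·0 = 48, valid modulo lcm(60, 10) = 60: x ≡ 48 (mod 60).
Verify: 48 mod 20 = 8, 48 mod 12 = 0, 48 mod 10 = 8.

x ≡ 48 (mod 60).


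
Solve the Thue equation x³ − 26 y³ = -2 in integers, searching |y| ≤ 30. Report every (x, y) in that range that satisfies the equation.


The equation is x³ - 26y³ = -2. For fixed y, x³ = 26·y³ − 2, so a solution requires the RHS to be a perfect cube.
Strategy: iterate y from -30 to 30, compute RHS = 26·y³ − 2, and check whether it is a (positive or negative) perfect cube.
Check small values of y:
  y = 0: RHS = -2 is not a perfect cube.
  y = 1: RHS = 24 is not a perfect cube.
  y = -1: RHS = -28 is not a perfect cube.
  y = 2: RHS = 206 is not a perfect cube.
  y = -2: RHS = -210 is not a perfect cube.
  y = 3: RHS = 700 is not a perfect cube.
  y = -3: RHS = -704 is not a perfect cube.
Continuing the search up to |y| = 30 finds no solutions either.
No (x, y) in the scanned range satisfies the equation.

No integer solutions with |y| ≤ 30.


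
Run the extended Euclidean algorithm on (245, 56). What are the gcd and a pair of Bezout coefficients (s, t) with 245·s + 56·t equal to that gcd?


Euclidean algorithm on (245, 56) — divide until remainder is 0:
  245 = 4 · 56 + 21
  56 = 2 · 21 + 14
  21 = 1 · 14 + 7
  14 = 2 · 7 + 0
gcd(245, 56) = 7.
Track Bezout coefficients alongside the remainders: start with r₀ = 245 = a·1 + b·0 (s = 1, t = 0) and r₁ = 56 = a·0 + b·1 (s = 0, t = 1); each new remainder r_{k+1} = r_{k-1} − q_k·r_k inherits s_{k+1} = s_{k-1} − q_k·s_k, t_{k+1} = t_{k-1} − q_k·t_k, so r_k = a·s_k + b·t_k at every step:
  q = 4: r = 21, s = 1 − 4·0 = 1, t = 0 − 4·1 = -4  (check: 245·1 + 56·(-4) = 21)
  q = 2: r = 14, s = 0 − 2·1 = -2, t = 1 − 2·(-4) = 9  (check: 245·(-2) + 56·9 = 14)
  q = 1: r = 7, s = 1 − 1·(-2) = 3, t = -4 − 1·9 = -13  (check: 245·3 + 56·(-13) = 7)
The row with r = 7 (the gcd) gives the Bezout coefficients s = 3, t = -13.
Result: 245 · (3) + 56 · (-13) = 7.

gcd(245, 56) = 7; s = 3, t = -13 (check: 245·3 + 56·(-13) = 7).


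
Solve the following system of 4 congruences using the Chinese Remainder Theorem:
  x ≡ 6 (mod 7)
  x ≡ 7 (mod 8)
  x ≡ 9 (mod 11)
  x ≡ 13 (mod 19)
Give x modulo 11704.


Product of moduli M = 7 · 8 · 11 · 19 = 11704.
Merge one congruence at a time:
  Start: x ≡ 6 (mod 7).
  Combine with x ≡ 7 (mod 8); new modulus lcm = 56.
    Write x = 6 + 7·t and substitute into x ≡ 7 (mod 8): 7·t ≡ 7 − 6 = 1 (mod 8).
    The inverse of 7 mod 8 is 7 (since 7·7 = 49 = 6·8 + 1), so t ≡ 7·1 = 7 ≡ 7 (mod 8).
    Then x = 6 + 7·7 = 55, valid modulo lcm(7, 8) = 56: x ≡ 55 (mod 56).
  Combine with x ≡ 9 (mod 11); new modulus lcm = 616.
    Write x = 55 + 56·t and substitute into x ≡ 9 (mod 11): 56·t ≡ 9 − 55 = -46 (mod 11).
    Reduce coefficients mod 11: 1·t ≡ 9 (mod 11).
    So t ≡ 9 (mod 11).
    Then x = 55 + 56·9 = 559, valid modulo lcm(56, 11) = 616: x ≡ 559 (mod 616).
  Combine with x ≡ 13 (mod 19); new modulus lcm = 11704.
    Write x = 559 + 616·t and substitute into x ≡ 13 (mod 19): 616·t ≡ 13 − 559 = -546 (mod 19).
    Reduce coefficients mod 19: 8·t ≡ 5 (mod 19).
    The inverse of 8 mod 19 is 12 (since 8·12 = 96 = 5·19 + 1), so t ≡ 12·5 = 60 ≡ 3 (mod 19).
    Then x = 559 + 616·3 = 2407, valid modulo lcm(616, 19) = 11704: x ≡ 2407 (mod 11704).
Verify against each original: 2407 mod 7 = 6, 2407 mod 8 = 7, 2407 mod 11 = 9, 2407 mod 19 = 13.

x ≡ 2407 (mod 11704).


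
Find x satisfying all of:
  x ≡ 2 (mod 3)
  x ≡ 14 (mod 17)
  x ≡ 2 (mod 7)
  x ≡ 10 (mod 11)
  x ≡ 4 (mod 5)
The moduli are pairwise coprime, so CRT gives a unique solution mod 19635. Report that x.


Product of moduli M = 3 · 17 · 7 · 11 · 5 = 19635.
Merge one congruence at a time:
  Start: x ≡ 2 (mod 3).
  Combine with x ≡ 14 (mod 17); new modulus lcm = 51.
    Write x = 2 + 3·t and substitute into x ≡ 14 (mod 17): 3·t ≡ 14 − 2 = 12 (mod 17).
    The inverse of 3 mod 17 is 6 (since 3·6 = 18 = 1·17 + 1), so t ≡ 6·12 = 72 ≡ 4 (mod 17).
    Then x = 2 + 3·4 = 14, valid modulo lcm(3, 17) = 51: x ≡ 14 (mod 51).
  Combine with x ≡ 2 (mod 7); new modulus lcm = 357.
    Write x = 14 + 51·t and substitute into x ≡ 2 (mod 7): 51·t ≡ 2 − 14 = -12 (mod 7).
    Reduce coefficients mod 7: 2·t ≡ 2 (mod 7).
    The inverse of 2 mod 7 is 4 (since 2·4 = 8 = 1·7 + 1), so t ≡ 4·2 = 8 ≡ 1 (mod 7).
    Then x = 14 + 51·1 = 65, valid modulo lcm(51, 7) = 357: x ≡ 65 (mod 357).
  Combine with x ≡ 10 (mod 11); new modulus lcm = 3927.
    Write x = 65 + 357·t and substitute into x ≡ 10 (mod 11): 357·t ≡ 10 − 65 = -55 (mod 11).
    Reduce coefficients mod 11: 5·t ≡ 0 (mod 11).
    The inverse of 5 mod 11 is 9 (since 5·9 = 45 = 4·11 + 1), so t ≡ 9·0 = 0 ≡ 0 (mod 11).
    Then x = 65 + 357·0 = 65, valid modulo lcm(357, 11) = 3927: x ≡ 65 (mod 3927).
  Combine with x ≡ 4 (mod 5); new modulus lcm = 19635.
    Write x = 65 + 3927·t and substitute into x ≡ 4 (mod 5): 3927·t ≡ 4 − 65 = -61 (mod 5).
    Reduce coefficients mod 5: 2·t ≡ 4 (mod 5).
    The inverse of 2 mod 5 is 3 (since 2·3 = 6 = 1·5 + 1), so t ≡ 3·4 = 12 ≡ 2 (mod 5).
    Then x = 65 + 3927·2 = 7919, valid modulo lcm(3927, 5) = 19635: x ≡ 7919 (mod 19635).
Verify against each original: 7919 mod 3 = 2, 7919 mod 17 = 14, 7919 mod 7 = 2, 7919 mod 11 = 10, 7919 mod 5 = 4.

x ≡ 7919 (mod 19635).


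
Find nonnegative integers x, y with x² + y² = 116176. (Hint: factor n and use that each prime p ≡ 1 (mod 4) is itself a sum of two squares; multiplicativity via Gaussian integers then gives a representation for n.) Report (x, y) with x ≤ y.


Step 1: Factor n = 116176 = 2^4 · 53 · 137.
Step 2: Check the mod-4 condition on each prime factor: 2 = 2 (special); 53 ≡ 1 (mod 4), exponent 1; 137 ≡ 1 (mod 4), exponent 1.
All primes ≡ 3 (mod 4) appear to even exponent (or don't appear), so by the two-squares theorem n IS expressible as a sum of two squares.
Step 3: Build a representation. Group n = k² · m with k = 4 and m = 53 · 137 = 7261 (a product of primes ≡ 1 (mod 4)); a representation of m scales to one of n via (k·x)² + (k·y)² = k²(x² + y²). Each prime p ≡ 1 (mod 4) is itself a sum of two squares; find a² by testing p − a² for a perfect square:
  53: 53 − 1² = 52, 53 − 2² = 49 = 7² ⇒ 53 = 2² + 7².
  137: 137 − 1² = 136, 137 − 2² = 133, 137 − 3² = 128, 137 − 4² = 121 = 11² ⇒ 137 = 4² + 11².
  Combine using the Brahmagupta–Fibonacci identity (a² + b²)(c² + d²) = (ac − bd)² + (ad + bc)² = (ac + bd)² + (ad − bc)²:
  53 · 137 = 7261: from (2² + 7²)(4² + 11²), take (2·4 − 7·11, 2·11 + 7·4) = (8 − 77, 22 + 28) = (-69, 50); dropping signs (only squares matter) gives (69, 50); check 69² + 50² = 4761 + 2500 = 7261 ✓.
  Scale by k = 4: (4·69, 4·50) = (276, 200).
Step 4: Order so x ≤ y and verify: 200² + 276² = 40000 + 76176 = 116176 = n. ✓

n = 116176 = 200² + 276² (one valid representation with x ≤ y).


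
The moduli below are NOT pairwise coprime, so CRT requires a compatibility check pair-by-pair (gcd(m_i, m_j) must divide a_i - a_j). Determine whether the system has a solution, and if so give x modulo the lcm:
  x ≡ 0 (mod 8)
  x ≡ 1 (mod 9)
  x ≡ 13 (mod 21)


Moduli 8, 9, 21 are not pairwise coprime, so CRT works modulo lcm(m_i) when all pairwise compatibility conditions hold.
Pairwise compatibility: gcd(m_i, m_j) must divide a_i - a_j for every pair.
Merge one congruence at a time:
  Start: x ≡ 0 (mod 8).
  Combine with x ≡ 1 (mod 9): gcd(8, 9) = 1; 1 - 0 = 1, which IS divisible by 1, so compatible.
    Write x = 0 + 8·t and substitute into x ≡ 1 (mod 9): 8·t ≡ 1 − 0 = 1 (mod 9).
    The inverse of 8 mod 9 is 8 (since 8·8 = 64 = 7·9 + 1), so t ≡ 8·1 = 8 ≡ 8 (mod 9).
    Then x = 0 + 8·8 = 64, valid modulo lcm(8, 9) = 72: x ≡ 64 (mod 72).
  Combine with x ≡ 13 (mod 21): gcd(72, 21) = 3; 13 - 64 = -51, which IS divisible by 3, so compatible.
    Write x = 64 + 72·t and substitute into x ≡ 13 (mod 21): 72·t ≡ 13 − 64 = -51 (mod 21).
    Divide the congruence (and modulus) by g = 3: 24·t ≡ -17 (mod 7).
    Reduce coefficients mod 7: 3·t ≡ 4 (mod 7).
    The inverse of 3 mod 7 is 5 (since 3·5 = 15 = 2·7 + 1), so t ≡ 5·4 = 20 ≡ 6 (mod 7).
    Then x = 64 + 72·6 = 496, valid modulo lcm(72, 21) = 504: x ≡ 496 (mod 504).
Verify: 496 mod 8 = 0, 496 mod 9 = 1, 496 mod 21 = 13.

x ≡ 496 (mod 504).


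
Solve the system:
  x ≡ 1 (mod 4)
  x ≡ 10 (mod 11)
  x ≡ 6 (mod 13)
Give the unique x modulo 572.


Moduli 4, 11, 13 are pairwise coprime; by CRT there is a unique solution modulo M = 4 · 11 · 13 = 572.
Solve pairwise, accumulating the modulus:
  Start with x ≡ 1 (mod 4).
  Combine with x ≡ 10 (mod 11): since gcd(4, 11) = 1, we get a unique residue mod 44.
    Write x = 1 + 4·t and substitute into x ≡ 10 (mod 11): 4·t ≡ 10 − 1 = 9 (mod 11).
    The inverse of 4 mod 11 is 3 (since 4·3 = 12 = 1·11 + 1), so t ≡ 3·9 = 27 ≡ 5 (mod 11).
    Then x = 1 + 4·5 = 21, valid modulo lcm(4, 11) = 44: x ≡ 21 (mod 44).
  Combine with x ≡ 6 (mod 13): since gcd(44, 13) = 1, we get a unique residue mod 572.
    Write x = 21 + 44·t and substitute into x ≡ 6 (mod 13): 44·t ≡ 6 − 21 = -15 (mod 13).
    Reduce coefficients mod 13: 5·t ≡ 11 (mod 13).
    The inverse of 5 mod 13 is 8 (since 5·8 = 40 = 3·13 + 1), so t ≡ 8·11 = 88 ≡ 10 (mod 13).
    Then x = 21 + 44·10 = 461, valid modulo lcm(44, 13) = 572: x ≡ 461 (mod 572).
Verify: 461 mod 4 = 1 ✓, 461 mod 11 = 10 ✓, 461 mod 13 = 6 ✓.

x ≡ 461 (mod 572).


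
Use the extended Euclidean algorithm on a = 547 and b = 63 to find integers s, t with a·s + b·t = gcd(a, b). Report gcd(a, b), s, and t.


Euclidean algorithm on (547, 63) — divide until remainder is 0:
  547 = 8 · 63 + 43
  63 = 1 · 43 + 20
  43 = 2 · 20 + 3
  20 = 6 · 3 + 2
  3 = 1 · 2 + 1
  2 = 2 · 1 + 0
gcd(547, 63) = 1.
Track Bezout coefficients alongside the remainders: start with r₀ = 547 = a·1 + b·0 (s = 1, t = 0) and r₁ = 63 = a·0 + b·1 (s = 0, t = 1); each new remainder r_{k+1} = r_{k-1} − q_k·r_k inherits s_{k+1} = s_{k-1} − q_k·s_k, t_{k+1} = t_{k-1} − q_k·t_k, so r_k = a·s_k + b·t_k at every step:
  q = 8: r = 43, s = 1 − 8·0 = 1, t = 0 − 8·1 = -8  (check: 547·1 + 63·(-8) = 43)
  q = 1: r = 20, s = 0 − 1·1 = -1, t = 1 − 1·(-8) = 9  (check: 547·(-1) + 63·9 = 20)
  q = 2: r = 3, s = 1 − 2·(-1) = 3, t = -8 − 2·9 = -26  (check: 547·3 + 63·(-26) = 3)
  q = 6: r = 2, s = -1 − 6·3 = -19, t = 9 − 6·(-26) = 165  (check: 547·(-19) + 63·165 = 2)
  q = 1: r = 1, s = 3 − 1·(-19) = 22, t = -26 − 1·165 = -191  (check: 547·22 + 63·(-191) = 1)
The row with r = 1 (the gcd) gives the Bezout coefficients s = 22, t = -191.
Result: 547 · (22) + 63 · (-191) = 1.

gcd(547, 63) = 1; s = 22, t = -191 (check: 547·22 + 63·(-191) = 1).


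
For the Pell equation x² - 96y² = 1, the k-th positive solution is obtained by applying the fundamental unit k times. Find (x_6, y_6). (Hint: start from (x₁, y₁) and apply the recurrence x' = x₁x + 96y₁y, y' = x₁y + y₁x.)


Step 1: Find the fundamental solution (x₁, y₁) of x² - 96y² = 1.
  Expand √96 as a continued fraction. a₀ = ⌊√96⌋ = 9; iterate m_{k+1} = d_k·a_k − m_k, d_{k+1} = (96 − m_{k+1}²)/d_k, a_{k+1} = ⌊(a₀ + m_{k+1})/d_{k+1}⌋ (starting m₀ = 0, d₀ = 1), with convergents p_k = a_k·p_{k-1} + p_{k-2}, q_k = a_k·q_{k-1} + q_{k-2} (p₋₁ = 1, q₋₁ = 0):
  k = 0: a₀ = 9; p₀/q₀ = 9/1; p₀² − 96·q₀² = 81 − 96 = -15.
  k = 1: m = 9, d = 15, a = ⌊(9 + 9)/15⌋ = 1; p/q = (1·9 + 1)/(1·1 + 0) = 10/1; p² − 96·q² = 100 − 96 = 4.
  k = 2: m = 6, d = 4, a = ⌊(9 + 6)/4⌋ = 3; p/q = (3·10 + 9)/(3·1 + 1) = 39/4; p² − 96·q² = 1521 − 1536 = -15.
  k = 3: m = 6, d = 15, a = ⌊(9 + 6)/15⌋ = 1; p/q = (1·39 + 10)/(1·4 + 1) = 49/5; p² − 96·q² = 2401 − 2400 = 1.
  The first convergent with p² − 96·q² = 1 gives the fundamental solution (x₁, y₁) = (49, 5).
Step 2: Apply the recurrence (x_{n+1}, y_{n+1}) = (x₁x_n + 96y₁y_n, x₁y_n + y₁x_n) repeatedly.
  From (x_1, y_1) = (49, 5): x_2 = 49·49 + 96·5·5 = 4801; y_2 = 49·5 + 5·49 = 490.
  From (x_2, y_2) = (4801, 490): x_3 = 49·4801 + 96·5·490 = 470449; y_3 = 49·490 + 5·4801 = 48015.
  From (x_3, y_3) = (470449, 48015): x_4 = 49·470449 + 96·5·48015 = 46099201; y_4 = 49·48015 + 5·470449 = 4704980.
  From (x_4, y_4) = (46099201, 4704980): x_5 = 49·46099201 + 96·5·4704980 = 4517251249; y_5 = 49·4704980 + 5·46099201 = 461040025.
  From (x_5, y_5) = (4517251249, 461040025): x_6 = 49·4517251249 + 96·5·461040025 = 442644523201; y_6 = 49·461040025 + 5·4517251249 = 45177217470.
Step 3: Verify x_6² - 96·y_6² = 195934173919840627286401 - 195934173919840627286400 = 1 (should be 1). ✓

(x_1, y_1) = (49, 5); (x_6, y_6) = (442644523201, 45177217470).


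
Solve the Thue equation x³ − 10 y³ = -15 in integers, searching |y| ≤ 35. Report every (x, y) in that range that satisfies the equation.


The equation is x³ - 10y³ = -15. For fixed y, x³ = 10·y³ − 15, so a solution requires the RHS to be a perfect cube.
Strategy: iterate y from -35 to 35, compute RHS = 10·y³ − 15, and check whether it is a (positive or negative) perfect cube.
Check small values of y:
  y = 0: RHS = -15 is not a perfect cube.
  y = 1: RHS = -5 is not a perfect cube.
  y = -1: RHS = -25 is not a perfect cube.
  y = 2: RHS = 65 is not a perfect cube.
  y = -2: RHS = -95 is not a perfect cube.
  y = 3: RHS = 255 is not a perfect cube.
  y = -3: RHS = -285 is not a perfect cube.
Continuing the search up to |y| = 35 finds no solutions either.
No (x, y) in the scanned range satisfies the equation.

No integer solutions with |y| ≤ 35.


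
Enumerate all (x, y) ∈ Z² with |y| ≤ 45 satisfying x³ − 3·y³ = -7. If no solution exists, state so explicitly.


The equation is x³ - 3y³ = -7. For fixed y, x³ = 3·y³ − 7, so a solution requires the RHS to be a perfect cube.
Strategy: iterate y from -45 to 45, compute RHS = 3·y³ − 7, and check whether it is a (positive or negative) perfect cube.
Check small values of y:
  y = 0: RHS = -7 is not a perfect cube.
  y = 1: RHS = -4 is not a perfect cube.
  y = -1: RHS = -10 is not a perfect cube.
  y = 2: RHS = 17 is not a perfect cube.
  y = -2: RHS = -31 is not a perfect cube.
  y = 3: RHS = 74 is not a perfect cube.
  y = -3: RHS = -88 is not a perfect cube.
Continuing the search up to |y| = 45 finds no solutions either.
No (x, y) in the scanned range satisfies the equation.

No integer solutions with |y| ≤ 45.


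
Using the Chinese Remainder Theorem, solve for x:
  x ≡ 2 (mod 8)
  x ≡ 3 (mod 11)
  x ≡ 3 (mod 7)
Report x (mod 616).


Moduli 8, 11, 7 are pairwise coprime; by CRT there is a unique solution modulo M = 8 · 11 · 7 = 616.
Solve pairwise, accumulating the modulus:
  Start with x ≡ 2 (mod 8).
  Combine with x ≡ 3 (mod 11): since gcd(8, 11) = 1, we get a unique residue mod 88.
    Write x = 2 + 8·t and substitute into x ≡ 3 (mod 11): 8·t ≡ 3 − 2 = 1 (mod 11).
    The inverse of 8 mod 11 is 7 (since 8·7 = 56 = 5·11 + 1), so t ≡ 7·1 = 7 ≡ 7 (mod 11).
    Then x = 2 + 8·7 = 58, valid modulo lcm(8, 11) = 88: x ≡ 58 (mod 88).
  Combine with x ≡ 3 (mod 7): since gcd(88, 7) = 1, we get a unique residue mod 616.
    Write x = 58 + 88·t and substitute into x ≡ 3 (mod 7): 88·t ≡ 3 − 58 = -55 (mod 7).
    Reduce coefficients mod 7: 4·t ≡ 1 (mod 7).
    The inverse of 4 mod 7 is 2 (since 4·2 = 8 = 1·7 + 1), so t ≡ 2·1 = 2 ≡ 2 (mod 7).
    Then x = 58 + 88·2 = 234, valid modulo lcm(88, 7) = 616: x ≡ 234 (mod 616).
Verify: 234 mod 8 = 2 ✓, 234 mod 11 = 3 ✓, 234 mod 7 = 3 ✓.

x ≡ 234 (mod 616).


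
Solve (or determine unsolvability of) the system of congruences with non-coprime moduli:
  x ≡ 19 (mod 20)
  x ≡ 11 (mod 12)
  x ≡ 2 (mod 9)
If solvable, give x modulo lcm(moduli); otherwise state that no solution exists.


Moduli 20, 12, 9 are not pairwise coprime, so CRT works modulo lcm(m_i) when all pairwise compatibility conditions hold.
Pairwise compatibility: gcd(m_i, m_j) must divide a_i - a_j for every pair.
Merge one congruence at a time:
  Start: x ≡ 19 (mod 20).
  Combine with x ≡ 11 (mod 12): gcd(20, 12) = 4; 11 - 19 = -8, which IS divisible by 4, so compatible.
    Write x = 19 + 20·t and substitute into x ≡ 11 (mod 12): 20·t ≡ 11 − 19 = -8 (mod 12).
    Divide the congruence (and modulus) by g = 4: 5·t ≡ -2 (mod 3).
    Reduce coefficients mod 3: 2·t ≡ 1 (mod 3).
    The inverse of 2 mod 3 is 2 (since 2·2 = 4 = 1·3 + 1), so t ≡ 2·1 = 2 ≡ 2 (mod 3).
    Then x = 19 + 20·2 = 59, valid modulo lcm(20, 12) = 60: x ≡ 59 (mod 60).
  Combine with x ≡ 2 (mod 9): gcd(60, 9) = 3; 2 - 59 = -57, which IS divisible by 3, so compatible.
    Write x = 59 + 60·t and substitute into x ≡ 2 (mod 9): 60·t ≡ 2 − 59 = -57 (mod 9).
    Divide the congruence (and modulus) by g = 3: 20·t ≡ -19 (mod 3).
    Reduce coefficients mod 3: 2·t ≡ 2 (mod 3).
    The inverse of 2 mod 3 is 2 (since 2·2 = 4 = 1·3 + 1), so t ≡ 2·2 = 4 ≡ 1 (mod 3).
    Then x = 59 + 60·1 = 119, valid modulo lcm(60, 9) = 180: x ≡ 119 (mod 180).
Verify: 119 mod 20 = 19, 119 mod 12 = 11, 119 mod 9 = 2.

x ≡ 119 (mod 180).


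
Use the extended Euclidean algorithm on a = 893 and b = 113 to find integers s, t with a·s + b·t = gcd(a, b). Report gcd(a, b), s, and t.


Euclidean algorithm on (893, 113) — divide until remainder is 0:
  893 = 7 · 113 + 102
  113 = 1 · 102 + 11
  102 = 9 · 11 + 3
  11 = 3 · 3 + 2
  3 = 1 · 2 + 1
  2 = 2 · 1 + 0
gcd(893, 113) = 1.
Track Bezout coefficients alongside the remainders: start with r₀ = 893 = a·1 + b·0 (s = 1, t = 0) and r₁ = 113 = a·0 + b·1 (s = 0, t = 1); each new remainder r_{k+1} = r_{k-1} − q_k·r_k inherits s_{k+1} = s_{k-1} − q_k·s_k, t_{k+1} = t_{k-1} − q_k·t_k, so r_k = a·s_k + b·t_k at every step:
  q = 7: r = 102, s = 1 − 7·0 = 1, t = 0 − 7·1 = -7  (check: 893·1 + 113·(-7) = 102)
  q = 1: r = 11, s = 0 − 1·1 = -1, t = 1 − 1·(-7) = 8  (check: 893·(-1) + 113·8 = 11)
  q = 9: r = 3, s = 1 − 9·(-1) = 10, t = -7 − 9·8 = -79  (check: 893·10 + 113·(-79) = 3)
  q = 3: r = 2, s = -1 − 3·10 = -31, t = 8 − 3·(-79) = 245  (check: 893·(-31) + 113·245 = 2)
  q = 1: r = 1, s = 10 − 1·(-31) = 41, t = -79 − 1·245 = -324  (check: 893·41 + 113·(-324) = 1)
The row with r = 1 (the gcd) gives the Bezout coefficients s = 41, t = -324.
Result: 893 · (41) + 113 · (-324) = 1.

gcd(893, 113) = 1; s = 41, t = -324 (check: 893·41 + 113·(-324) = 1).


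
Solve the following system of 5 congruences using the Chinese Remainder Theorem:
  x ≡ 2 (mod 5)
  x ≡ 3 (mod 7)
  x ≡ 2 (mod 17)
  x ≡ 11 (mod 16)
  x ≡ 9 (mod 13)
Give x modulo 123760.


Product of moduli M = 5 · 7 · 17 · 16 · 13 = 123760.
Merge one congruence at a time:
  Start: x ≡ 2 (mod 5).
  Combine with x ≡ 3 (mod 7); new modulus lcm = 35.
    Write x = 2 + 5·t and substitute into x ≡ 3 (mod 7): 5·t ≡ 3 − 2 = 1 (mod 7).
    The inverse of 5 mod 7 is 3 (since 5·3 = 15 = 2·7 + 1), so t ≡ 3·1 = 3 ≡ 3 (mod 7).
    Then x = 2 + 5·3 = 17, valid modulo lcm(5, 7) = 35: x ≡ 17 (mod 35).
  Combine with x ≡ 2 (mod 17); new modulus lcm = 595.
    Write x = 17 + 35·t and substitute into x ≡ 2 (mod 17): 35·t ≡ 2 − 17 = -15 (mod 17).
    Reduce coefficients mod 17: 1·t ≡ 2 (mod 17).
    So t ≡ 2 (mod 17).
    Then x = 17 + 35·2 = 87, valid modulo lcm(35, 17) = 595: x ≡ 87 (mod 595).
  Combine with x ≡ 11 (mod 16); new modulus lcm = 9520.
    Write x = 87 + 595·t and substitute into x ≡ 11 (mod 16): 595·t ≡ 11 − 87 = -76 (mod 16).
    Reduce coefficients mod 16: 3·t ≡ 4 (mod 16).
    The inverse of 3 mod 16 is 11 (since 3·11 = 33 = 2·16 + 1), so t ≡ 11·4 = 44 ≡ 12 (mod 16).
    Then x = 87 + 595·12 = 7227, valid modulo lcm(595, 16) = 9520: x ≡ 7227 (mod 9520).
  Combine with x ≡ 9 (mod 13); new modulus lcm = 123760.
    Write x = 7227 + 9520·t and substitute into x ≡ 9 (mod 13): 9520·t ≡ 9 − 7227 = -7218 (mod 13).
    Reduce coefficients mod 13: 4·t ≡ 10 (mod 13).
    The inverse of 4 mod 13 is 10 (since 4·10 = 40 = 3·13 + 1), so t ≡ 10·10 = 100 ≡ 9 (mod 13).
    Then x = 7227 + 9520·9 = 92907, valid modulo lcm(9520, 13) = 123760: x ≡ 92907 (mod 123760).
Verify against each original: 92907 mod 5 = 2, 92907 mod 7 = 3, 92907 mod 17 = 2, 92907 mod 16 = 11, 92907 mod 13 = 9.

x ≡ 92907 (mod 123760).


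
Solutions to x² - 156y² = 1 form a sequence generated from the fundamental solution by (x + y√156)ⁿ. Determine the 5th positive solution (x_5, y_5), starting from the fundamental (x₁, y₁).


Step 1: Find the fundamental solution (x₁, y₁) of x² - 156y² = 1.
  Expand √156 as a continued fraction. a₀ = ⌊√156⌋ = 12; iterate m_{k+1} = d_k·a_k − m_k, d_{k+1} = (156 − m_{k+1}²)/d_k, a_{k+1} = ⌊(a₀ + m_{k+1})/d_{k+1}⌋ (starting m₀ = 0, d₀ = 1), with convergents p_k = a_k·p_{k-1} + p_{k-2}, q_k = a_k·q_{k-1} + q_{k-2} (p₋₁ = 1, q₋₁ = 0):
  k = 0: a₀ = 12; p₀/q₀ = 12/1; p₀² − 156·q₀² = 144 − 156 = -12.
  k = 1: m = 12, d = 12, a = ⌊(12 + 12)/12⌋ = 2; p/q = (2·12 + 1)/(2·1 + 0) = 25/2; p² − 156·q² = 625 − 624 = 1.
  The first convergent with p² − 156·q² = 1 gives the fundamental solution (x₁, y₁) = (25, 2).
Step 2: Apply the recurrence (x_{n+1}, y_{n+1}) = (x₁x_n + 156y₁y_n, x₁y_n + y₁x_n) repeatedly.
  From (x_1, y_1) = (25, 2): x_2 = 25·25 + 156·2·2 = 1249; y_2 = 25·2 + 2·25 = 100.
  From (x_2, y_2) = (1249, 100): x_3 = 25·1249 + 156·2·100 = 62425; y_3 = 25·100 + 2·1249 = 4998.
  From (x_3, y_3) = (62425, 4998): x_4 = 25·62425 + 156·2·4998 = 3120001; y_4 = 25·4998 + 2·62425 = 249800.
  From (x_4, y_4) = (3120001, 249800): x_5 = 25·3120001 + 156·2·249800 = 155937625; y_5 = 25·249800 + 2·3120001 = 12485002.
Step 3: Verify x_5² - 156·y_5² = 24316542890640625 - 24316542890640624 = 1 (should be 1). ✓

(x_1, y_1) = (25, 2); (x_5, y_5) = (155937625, 12485002).


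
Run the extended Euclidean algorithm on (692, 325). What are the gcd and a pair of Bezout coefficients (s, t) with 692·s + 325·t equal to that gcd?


Euclidean algorithm on (692, 325) — divide until remainder is 0:
  692 = 2 · 325 + 42
  325 = 7 · 42 + 31
  42 = 1 · 31 + 11
  31 = 2 · 11 + 9
  11 = 1 · 9 + 2
  9 = 4 · 2 + 1
  2 = 2 · 1 + 0
gcd(692, 325) = 1.
Track Bezout coefficients alongside the remainders: start with r₀ = 692 = a·1 + b·0 (s = 1, t = 0) and r₁ = 325 = a·0 + b·1 (s = 0, t = 1); each new remainder r_{k+1} = r_{k-1} − q_k·r_k inherits s_{k+1} = s_{k-1} − q_k·s_k, t_{k+1} = t_{k-1} − q_k·t_k, so r_k = a·s_k + b·t_k at every step:
  q = 2: r = 42, s = 1 − 2·0 = 1, t = 0 − 2·1 = -2  (check: 692·1 + 325·(-2) = 42)
  q = 7: r = 31, s = 0 − 7·1 = -7, t = 1 − 7·(-2) = 15  (check: 692·(-7) + 325·15 = 31)
  q = 1: r = 11, s = 1 − 1·(-7) = 8, t = -2 − 1·15 = -17  (check: 692·8 + 325·(-17) = 11)
  q = 2: r = 9, s = -7 − 2·8 = -23, t = 15 − 2·(-17) = 49  (check: 692·(-23) + 325·49 = 9)
  q = 1: r = 2, s = 8 − 1·(-23) = 31, t = -17 − 1·49 = -66  (check: 692·31 + 325·(-66) = 2)
  q = 4: r = 1, s = -23 − 4·31 = -147, t = 49 − 4·(-66) = 313  (check: 692·(-147) + 325·313 = 1)
The row with r = 1 (the gcd) gives the Bezout coefficients s = -147, t = 313.
Result: 692 · (-147) + 325 · (313) = 1.

gcd(692, 325) = 1; s = -147, t = 313 (check: 692·(-147) + 325·313 = 1).


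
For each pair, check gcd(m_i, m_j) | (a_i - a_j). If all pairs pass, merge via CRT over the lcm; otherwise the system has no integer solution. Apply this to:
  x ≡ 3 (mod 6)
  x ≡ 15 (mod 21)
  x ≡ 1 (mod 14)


Moduli 6, 21, 14 are not pairwise coprime, so CRT works modulo lcm(m_i) when all pairwise compatibility conditions hold.
Pairwise compatibility: gcd(m_i, m_j) must divide a_i - a_j for every pair.
Merge one congruence at a time:
  Start: x ≡ 3 (mod 6).
  Combine with x ≡ 15 (mod 21): gcd(6, 21) = 3; 15 - 3 = 12, which IS divisible by 3, so compatible.
    Write x = 3 + 6·t and substitute into x ≡ 15 (mod 21): 6·t ≡ 15 − 3 = 12 (mod 21).
    Divide the congruence (and modulus) by g = 3: 2·t ≡ 4 (mod 7).
    The inverse of 2 mod 7 is 4 (since 2·4 = 8 = 1·7 + 1), so t ≡ 4·4 = 16 ≡ 2 (mod 7).
    Then x = 3 + 6·2 = 15, valid modulo lcm(6, 21) = 42: x ≡ 15 (mod 42).
  Combine with x ≡ 1 (mod 14): gcd(42, 14) = 14; 1 - 15 = -14, which IS divisible by 14, so compatible.
    Write x = 15 + 42·t and substitute into x ≡ 1 (mod 14): 42·t ≡ 1 − 15 = -14 (mod 14).
    Divide the congruence (and modulus) by g = 14: 3·t ≡ -1 (mod 1).
    Modulo 1 every t works; take t = 0.
    Then x = 15 + 42·0 = 15, valid modulo lcm(42, 14) = 42: x ≡ 15 (mod 42).
Verify: 15 mod 6 = 3, 15 mod 21 = 15, 15 mod 14 = 1.

x ≡ 15 (mod 42).


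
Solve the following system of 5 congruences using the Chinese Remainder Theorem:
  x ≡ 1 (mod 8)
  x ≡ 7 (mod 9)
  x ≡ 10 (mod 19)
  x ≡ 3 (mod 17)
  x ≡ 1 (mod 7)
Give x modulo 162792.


Product of moduli M = 8 · 9 · 19 · 17 · 7 = 162792.
Merge one congruence at a time:
  Start: x ≡ 1 (mod 8).
  Combine with x ≡ 7 (mod 9); new modulus lcm = 72.
    Write x = 1 + 8·t and substitute into x ≡ 7 (mod 9): 8·t ≡ 7 − 1 = 6 (mod 9).
    The inverse of 8 mod 9 is 8 (since 8·8 = 64 = 7·9 + 1), so t ≡ 8·6 = 48 ≡ 3 (mod 9).
    Then x = 1 + 8·3 = 25, valid modulo lcm(8, 9) = 72: x ≡ 25 (mod 72).
  Combine with x ≡ 10 (mod 19); new modulus lcm = 1368.
    Write x = 25 + 72·t and substitute into x ≡ 10 (mod 19): 72·t ≡ 10 − 25 = -15 (mod 19).
    Reduce coefficients mod 19: 15·t ≡ 4 (mod 19).
    The inverse of 15 mod 19 is 14 (since 15·14 = 210 = 11·19 + 1), so t ≡ 14·4 = 56 ≡ 18 (mod 19).
    Then x = 25 + 72·18 = 1321, valid modulo lcm(72, 19) = 1368: x ≡ 1321 (mod 1368).
  Combine with x ≡ 3 (mod 17); new modulus lcm = 23256.
    Write x = 1321 + 1368·t and substitute into x ≡ 3 (mod 17): 1368·t ≡ 3 − 1321 = -1318 (mod 17).
    Reduce coefficients mod 17: 8·t ≡ 8 (mod 17).
    The inverse of 8 mod 17 is 15 (since 8·15 = 120 = 7·17 + 1), so t ≡ 15·8 = 120 ≡ 1 (mod 17).
    Then x = 1321 + 1368·1 = 2689, valid modulo lcm(1368, 17) = 23256: x ≡ 2689 (mod 23256).
  Combine with x ≡ 1 (mod 7); new modulus lcm = 162792.
    Write x = 2689 + 23256·t and substitute into x ≡ 1 (mod 7): 23256·t ≡ 1 − 2689 = -2688 (mod 7).
    Reduce coefficients mod 7: 2·t ≡ 0 (mod 7).
    The inverse of 2 mod 7 is 4 (since 2·4 = 8 = 1·7 + 1), so t ≡ 4·0 = 0 ≡ 0 (mod 7).
    Then x = 2689 + 23256·0 = 2689, valid modulo lcm(23256, 7) = 162792: x ≡ 2689 (mod 162792).
Verify against each original: 2689 mod 8 = 1, 2689 mod 9 = 7, 2689 mod 19 = 10, 2689 mod 17 = 3, 2689 mod 7 = 1.

x ≡ 2689 (mod 162792).
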